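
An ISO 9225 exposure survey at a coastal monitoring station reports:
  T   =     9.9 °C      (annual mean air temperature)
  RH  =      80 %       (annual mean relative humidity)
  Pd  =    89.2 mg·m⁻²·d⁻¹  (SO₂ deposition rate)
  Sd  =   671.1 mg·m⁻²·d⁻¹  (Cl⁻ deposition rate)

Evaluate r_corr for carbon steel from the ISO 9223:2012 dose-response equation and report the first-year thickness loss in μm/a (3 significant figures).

r_corr = 209 μm/a

carbon steel: T≤10 °C ⇒ hinge +0.150·(9.9−10) = -0.0150
  sulphur-dioxide contribution → 89.23 μm/a
  chloride contribution → 120.2 μm/a
  ⇒ r_corr(carbon steel) = 209.4 μm/a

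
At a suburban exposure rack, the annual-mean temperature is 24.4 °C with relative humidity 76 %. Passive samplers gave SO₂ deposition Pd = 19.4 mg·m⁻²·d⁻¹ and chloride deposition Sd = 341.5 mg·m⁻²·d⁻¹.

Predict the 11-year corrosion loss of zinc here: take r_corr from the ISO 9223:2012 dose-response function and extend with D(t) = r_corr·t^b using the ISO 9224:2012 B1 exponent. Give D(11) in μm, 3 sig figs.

zinc: T>10 °C ⇒ hinge -0.071·(24.4−10) = -1.0224
  sulphur-dioxide contribution → 0.5643 μm/a
  chloride contribution → 7.11 μm/a
  total first-year rate 7.674 μm/a
Power-law: D(11) = r_corr · 11^0.813
  D(11) = 7.674 × 11^0.813 = 7.674 × 7.025 = 53.91 μm

D(11) = 53.9 μm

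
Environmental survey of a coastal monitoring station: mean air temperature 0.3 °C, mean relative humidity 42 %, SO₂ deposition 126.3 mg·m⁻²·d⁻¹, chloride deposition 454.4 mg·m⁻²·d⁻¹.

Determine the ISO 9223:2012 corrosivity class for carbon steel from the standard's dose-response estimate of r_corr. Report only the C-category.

C3

carbon steel: temperature factor f = +0.150·(-9.7) = -1.4550
  Pd branch = 1.77·Pd^0.52·e^(0.02·RH+f) = 11.85 μm/a
  Cl⁻ term: 0.102·454.4^0.62·exp(0.033·42+0.04·0.3) = 18.34
  r_corr = 11.85 + 18.34 = 30.19 μm/a
30.2 μm/a falls in (25, 50] for carbon steel → category C3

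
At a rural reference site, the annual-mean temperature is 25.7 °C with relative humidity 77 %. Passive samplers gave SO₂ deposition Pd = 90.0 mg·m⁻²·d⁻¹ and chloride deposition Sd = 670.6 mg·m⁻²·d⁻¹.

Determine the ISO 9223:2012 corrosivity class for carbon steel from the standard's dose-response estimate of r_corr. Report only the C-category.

carbon steel: temperature factor f = -0.054·(15.7) = -0.8478
  Pd branch = 1.77·Pd^0.52·e^(0.02·RH+f) = 36.71 μm/a
  Cl⁻ term: 0.102·670.6^0.62·exp(0.033·77+0.04·25.7) = 204.6
  sum: 36.71 + 204.6 → r_corr = 241.4 μm/a
Category bounds: 200…700 μm/a bracket r_corr ⇒ CX

CX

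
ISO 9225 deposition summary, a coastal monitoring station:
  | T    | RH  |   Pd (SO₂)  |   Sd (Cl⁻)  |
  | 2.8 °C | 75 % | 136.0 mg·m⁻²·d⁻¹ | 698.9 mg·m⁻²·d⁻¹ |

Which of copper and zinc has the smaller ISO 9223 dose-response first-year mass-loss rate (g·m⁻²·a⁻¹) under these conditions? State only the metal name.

copper

copper: f(T) = +0.126·(T−10) [T≤10 °C] = -0.9072
  sulphur-dioxide contribution → 0.6409 μm/a
  chloride contribution → 1.025 μm/a
  total first-year rate 1.666 μm/a
  mass loss = 1.666 μm/a × 8.96 g/cm³ = 14.93 g·m⁻²·a⁻¹
zinc: f(T) = +0.038·(T−10) [T≤10 °C] = -0.2736
  sulphur-dioxide contribution → 2.684 μm/a
  chloride contribution → 1.692 μm/a
  total first-year rate 4.376 μm/a
  mass loss = 4.376 μm/a × 7.14 g/cm³ = 31.24 g·m⁻²·a⁻¹
Ordering by g·m⁻²·a⁻¹: zinc (31.2) > copper (14.9)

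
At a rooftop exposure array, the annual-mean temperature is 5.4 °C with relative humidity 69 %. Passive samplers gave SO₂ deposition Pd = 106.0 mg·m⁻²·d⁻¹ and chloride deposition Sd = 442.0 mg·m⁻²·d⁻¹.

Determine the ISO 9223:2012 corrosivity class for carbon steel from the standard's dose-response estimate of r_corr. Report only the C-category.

C5

carbon steel: temperature factor f = +0.150·(-4.6) = -0.6900
  SO₂ term: 1.77·106.0^0.52·exp(0.02·69-0.6900) = 39.88
  Sd branch = 0.102·Sd^0.62·e^(0.033·RH+0.04·T) = 53.88 μm/a
  sum: 39.88 + 53.88 → r_corr = 93.77 μm/a
93.8 μm/a falls in (80, 200] for carbon steel → category C5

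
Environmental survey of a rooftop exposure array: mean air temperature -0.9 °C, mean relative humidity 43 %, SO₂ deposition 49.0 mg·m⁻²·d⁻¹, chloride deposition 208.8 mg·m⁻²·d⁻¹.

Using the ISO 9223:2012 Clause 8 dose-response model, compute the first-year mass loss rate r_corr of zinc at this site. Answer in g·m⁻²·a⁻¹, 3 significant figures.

r_corr = 5.87 g·m⁻²·a⁻¹

zinc: temperature factor f = +0.038·(-10.9) = -0.4142
  sulphur-dioxide contribution → 0.3415 μm/a
  chloride contribution → 0.4802 μm/a
  ⇒ r_corr(zinc) = 0.8218 μm/a
Convert to mass loss: 0.8218 μm/a × 7.14 g/cm³ = 5.867 g·m⁻²·a⁻¹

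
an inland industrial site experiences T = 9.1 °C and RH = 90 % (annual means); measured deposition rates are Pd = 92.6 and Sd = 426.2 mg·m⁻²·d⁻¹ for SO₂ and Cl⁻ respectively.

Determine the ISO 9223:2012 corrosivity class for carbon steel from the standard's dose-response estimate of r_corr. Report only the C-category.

carbon steel: temperature factor f = +0.150·(-0.9) = -0.1350
  Pd branch = 1.77·Pd^0.52·e^(0.02·RH+f) = 98.56 μm/a
  Cl⁻ term: 0.102·426.2^0.62·exp(0.033·90+0.04·9.1) = 122.2
  sum: 98.56 + 122.2 → r_corr = 220.7 μm/a
ISO 9223 Table 2 (carbon steel): 200 < 221 ≤ 700 μm/a ⇒ CX

CX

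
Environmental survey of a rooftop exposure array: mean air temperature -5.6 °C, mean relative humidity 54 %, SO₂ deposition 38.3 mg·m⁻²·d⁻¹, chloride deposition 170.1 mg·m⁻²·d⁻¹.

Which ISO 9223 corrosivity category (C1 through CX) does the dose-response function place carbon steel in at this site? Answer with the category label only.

carbon steel: temperature factor f = +0.150·(-15.6) = -2.3400
  Pd branch = 1.77·Pd^0.52·e^(0.02·RH+f) = 3.342 μm/a
  Sd branch = 0.102·Sd^0.62·e^(0.033·RH+0.04·T) = 11.7 μm/a
  sum: 3.342 + 11.7 → r_corr = 15.04 μm/a
Category bounds: 1.3…25 μm/a bracket r_corr ⇒ C2

C2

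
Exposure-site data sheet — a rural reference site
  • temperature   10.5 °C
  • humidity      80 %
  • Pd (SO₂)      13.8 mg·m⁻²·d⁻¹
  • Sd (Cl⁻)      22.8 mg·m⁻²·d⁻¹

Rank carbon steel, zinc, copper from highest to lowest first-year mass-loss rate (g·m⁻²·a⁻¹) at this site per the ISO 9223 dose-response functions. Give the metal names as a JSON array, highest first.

["carbon steel", "copper", "zinc"]

carbon steel: T>10 °C ⇒ hinge -0.054·(10.5−10) = -0.0270
  Pd branch = 1.77·Pd^0.52·e^(0.02·RH+f) = 33.41 μm/a
  Sd branch = 0.102·Sd^0.62·e^(0.033·RH+0.04·T) = 15.12 μm/a
  r_corr = 33.41 + 15.12 = 48.53 μm/a
  mass loss = 48.53 μm/a × 7.85 g/cm³ = 380.9 g·m⁻²·a⁻¹
zinc: T>10 °C ⇒ hinge -0.071·(10.5−10) = -0.0355
  SO₂ term: 0.0129·13.8^0.44·exp(0.046·80-0.0355) = 1.566
  Sd branch = 0.0175·Sd^0.57·e^(0.008·RH+0.085·T) = 0.4815 μm/a
  r_corr = 1.566 + 0.4815 = 2.048 μm/a
  mass loss = 2.048 μm/a × 7.14 g/cm³ = 14.62 g·m⁻²·a⁻¹
copper: temperature factor f = -0.080·(0.5) = -0.0400
  Pd branch = 0.0053·Pd^0.26·e^(0.059·RH+f) = 1.13 μm/a
  Sd branch = 0.01025·Sd^0.27·e^(0.036·RH+0.049·T) = 0.7105 μm/a
  sum: 1.13 + 0.7105 → r_corr = 1.841 μm/a
  mass loss = 1.841 μm/a × 8.96 g/cm³ = 16.49 g·m⁻²·a⁻¹
Ordering by g·m⁻²·a⁻¹: carbon steel (381) > copper (16.5) > zinc (14.6)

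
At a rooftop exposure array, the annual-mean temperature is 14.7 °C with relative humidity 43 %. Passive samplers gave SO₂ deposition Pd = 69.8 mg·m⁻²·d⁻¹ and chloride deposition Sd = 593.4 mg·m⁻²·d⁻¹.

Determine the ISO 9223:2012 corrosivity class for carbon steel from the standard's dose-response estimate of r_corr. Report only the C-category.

C4

carbon steel: temperature factor f = -0.054·(4.7) = -0.2538
  Pd branch = 1.77·Pd^0.52·e^(0.02·RH+f) = 29.52 μm/a
  Sd branch = 0.102·Sd^0.62·e^(0.033·RH+0.04·T) = 39.78 μm/a
  r_corr = 29.52 + 39.78 = 69.3 μm/a
ISO 9223 Table 2 (carbon steel): 50 < 69.3 ≤ 80 μm/a ⇒ C4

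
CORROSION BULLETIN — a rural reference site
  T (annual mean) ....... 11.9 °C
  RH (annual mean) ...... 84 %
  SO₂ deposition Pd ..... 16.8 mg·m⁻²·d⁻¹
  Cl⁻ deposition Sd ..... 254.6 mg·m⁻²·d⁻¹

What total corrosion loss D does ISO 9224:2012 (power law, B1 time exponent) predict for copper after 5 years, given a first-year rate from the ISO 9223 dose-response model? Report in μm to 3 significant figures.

D(5) = 8.87 μm

copper: temperature factor f = -0.080·(1.9) = -0.1520
  SO₂ term: 0.0053·16.8^0.26·exp(0.059·84-0.1520) = 1.347
  Cl⁻ term: 0.01025·254.6^0.27·exp(0.036·84+0.049·11.9) = 1.686
  sum: 1.347 + 1.686 → r_corr = 3.032 μm/a
ISO 9224: D(t) = r_corr · t^b with b = 0.667 (copper, B1)
  D(5) = 3.032 × 5^0.667 = 3.032 × 2.926 = 8.872 μm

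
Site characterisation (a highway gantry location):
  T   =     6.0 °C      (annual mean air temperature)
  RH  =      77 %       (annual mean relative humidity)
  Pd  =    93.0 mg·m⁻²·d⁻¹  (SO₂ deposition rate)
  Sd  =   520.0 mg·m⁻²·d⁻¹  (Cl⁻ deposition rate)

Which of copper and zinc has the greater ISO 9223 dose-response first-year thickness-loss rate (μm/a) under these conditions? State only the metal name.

zinc

copper: T≤10 °C ⇒ hinge +0.126·(6.0−10) = -0.5040
  SO₂ term: 0.0053·93.0^0.26·exp(0.059·77-0.5040) = 0.9777
  Sd branch = 0.01025·Sd^0.27·e^(0.036·RH+0.049·T) = 1.19 μm/a
  r_corr = 0.9777 + 1.19 = 2.168 μm/a
zinc: f(T) = +0.038·(T−10) [T≤10 °C] = -0.1520
  SO₂ term: 0.0129·93.0^0.44·exp(0.046·77-0.1520) = 2.812
  Cl⁻ term: 0.0175·520.0^0.57·exp(0.008·77+0.085·6.0) = 1.906
  sum: 2.812 + 1.906 → r_corr = 4.718 μm/a
Ordering by μm/a: zinc (4.72) > copper (2.17)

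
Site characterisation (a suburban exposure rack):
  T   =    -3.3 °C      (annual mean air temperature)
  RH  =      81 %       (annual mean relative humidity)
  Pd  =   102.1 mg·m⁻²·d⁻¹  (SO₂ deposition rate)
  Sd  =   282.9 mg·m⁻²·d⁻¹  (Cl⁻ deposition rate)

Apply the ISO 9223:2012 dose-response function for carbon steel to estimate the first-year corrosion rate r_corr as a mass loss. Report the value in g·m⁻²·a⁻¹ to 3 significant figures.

r_corr = 442 g·m⁻²·a⁻¹

carbon steel: temperature factor f = +0.150·(-13.3) = -1.9950
  Pd branch = 1.77·Pd^0.52·e^(0.02·RH+f) = 13.48 μm/a
  Cl⁻ term: 0.102·282.9^0.62·exp(0.033·81+0.04·-3.3) = 42.87
  sum: 13.48 + 42.87 → r_corr = 56.35 μm/a
Convert to mass loss: 56.35 μm/a × 7.85 g/cm³ = 442.4 g·m⁻²·a⁻¹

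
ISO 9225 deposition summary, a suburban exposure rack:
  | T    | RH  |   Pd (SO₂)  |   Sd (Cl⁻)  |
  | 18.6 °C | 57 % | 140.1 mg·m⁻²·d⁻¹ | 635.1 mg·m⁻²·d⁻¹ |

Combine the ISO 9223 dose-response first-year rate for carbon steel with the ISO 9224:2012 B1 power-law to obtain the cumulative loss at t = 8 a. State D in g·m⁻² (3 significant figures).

carbon steel: temperature factor f = -0.054·(8.6) = -0.4644
  SO₂ term: 1.77·140.1^0.52·exp(0.02·57-0.4644) = 45.45
  Sd branch = 0.102·Sd^0.62·e^(0.033·RH+0.04·T) = 76.98 μm/a
  r_corr = 45.45 + 76.98 = 122.4 μm/a
ISO 9224: D(t) = r_corr · t^b with b = 0.523 (carbon steel, B1)
  D(8) = 122.4 × 8^0.523 = 122.4 × 2.967 = 363.3 μm
  Mass loss = 363.3 μm × 7.85 g/cm³ = 2852 g·m⁻²

D(8) = 2.85e+03 g·m⁻²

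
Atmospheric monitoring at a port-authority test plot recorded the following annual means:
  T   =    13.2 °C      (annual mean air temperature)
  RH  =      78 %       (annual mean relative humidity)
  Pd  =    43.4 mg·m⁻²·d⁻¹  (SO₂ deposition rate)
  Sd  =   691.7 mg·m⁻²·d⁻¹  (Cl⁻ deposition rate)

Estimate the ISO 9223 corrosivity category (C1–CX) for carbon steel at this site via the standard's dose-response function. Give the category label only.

carbon steel: f(T) = -0.054·(T−10) [T>10 °C] = -0.1728
  SO₂ term: 1.77·43.4^0.52·exp(0.02·78-0.1728) = 50.34
  Sd branch = 0.102·Sd^0.62·e^(0.033·RH+0.04·T) = 130.8 μm/a
  sum: 50.34 + 130.8 → r_corr = 181.1 μm/a
ISO 9223 Table 2 (carbon steel): 80 < 181 ≤ 200 μm/a ⇒ C5

C5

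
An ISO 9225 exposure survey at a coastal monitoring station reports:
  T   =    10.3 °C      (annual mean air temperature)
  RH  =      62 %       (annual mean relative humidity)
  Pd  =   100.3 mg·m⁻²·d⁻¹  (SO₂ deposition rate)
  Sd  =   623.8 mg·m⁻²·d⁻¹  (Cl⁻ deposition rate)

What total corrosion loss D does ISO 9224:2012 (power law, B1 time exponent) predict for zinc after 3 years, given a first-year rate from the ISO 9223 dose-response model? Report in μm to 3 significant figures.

zinc: T>10 °C ⇒ hinge -0.071·(10.3−10) = -0.0213
  SO₂ term: 0.0129·100.3^0.44·exp(0.046·62-0.0213) = 1.662
  Cl⁻ term: 0.0175·623.8^0.57·exp(0.008·62+0.085·10.3) = 2.703
  sum: 1.662 + 2.703 → r_corr = 4.365 μm/a
Long-term exponent b (ISO 9224 Table 2, B1) = 0.813
  D(3) = 4.365 × 3^0.813 = 4.365 × 2.443 = 10.66 μm

D(3) = 10.7 μm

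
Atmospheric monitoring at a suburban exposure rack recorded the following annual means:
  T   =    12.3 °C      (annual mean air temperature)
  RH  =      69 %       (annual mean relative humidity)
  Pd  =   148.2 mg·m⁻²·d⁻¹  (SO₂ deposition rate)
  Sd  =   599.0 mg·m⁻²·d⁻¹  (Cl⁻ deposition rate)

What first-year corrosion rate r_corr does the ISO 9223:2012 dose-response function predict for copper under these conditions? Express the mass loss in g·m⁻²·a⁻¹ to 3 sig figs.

copper: T>10 °C ⇒ hinge -0.080·(12.3−10) = -0.1840
  SO₂ term: 0.0053·148.2^0.26·exp(0.059·69-0.1840) = 0.948
  Sd branch = 0.01025·Sd^0.27·e^(0.036·RH+0.049·T) = 1.262 μm/a
  r_corr = 0.948 + 1.262 = 2.21 μm/a
Convert to mass loss: 2.21 μm/a × 8.96 g/cm³ = 19.8 g·m⁻²·a⁻¹

r_corr = 19.8 g·m⁻²·a⁻¹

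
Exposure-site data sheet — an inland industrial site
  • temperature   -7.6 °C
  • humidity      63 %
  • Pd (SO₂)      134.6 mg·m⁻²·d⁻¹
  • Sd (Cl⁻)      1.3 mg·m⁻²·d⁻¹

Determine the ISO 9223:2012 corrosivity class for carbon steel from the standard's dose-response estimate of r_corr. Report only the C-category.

C2

carbon steel: T≤10 °C ⇒ hinge +0.150·(-7.6−10) = -2.6400
  SO₂ term: 1.77·134.6^0.52·exp(0.02·63-2.6400) = 5.698
  Cl⁻ term: 0.102·1.3^0.62·exp(0.033·63+0.04·-7.6) = 0.7081
  sum: 5.698 + 0.7081 → r_corr = 6.407 μm/a
ISO 9223 Table 2 (carbon steel): 1.3 < 6.41 ≤ 25 μm/a ⇒ C2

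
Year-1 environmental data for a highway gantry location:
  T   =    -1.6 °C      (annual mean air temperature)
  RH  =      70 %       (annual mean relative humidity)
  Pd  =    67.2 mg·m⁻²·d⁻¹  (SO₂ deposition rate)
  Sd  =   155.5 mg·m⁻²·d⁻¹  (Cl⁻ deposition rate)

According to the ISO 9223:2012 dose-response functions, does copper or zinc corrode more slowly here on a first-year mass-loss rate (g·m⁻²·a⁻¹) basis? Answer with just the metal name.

copper

copper: f(T) = +0.126·(T−10) [T≤10 °C] = -1.4616
  SO₂ term: 0.0053·67.2^0.26·exp(0.059·70-1.4616) = 0.2282
  Cl⁻ term: 0.01025·155.5^0.27·exp(0.036·70+0.049·-1.6) = 0.4601
  r_corr = 0.2282 + 0.4601 = 0.6883 μm/a
  mass loss = 0.6883 μm/a × 8.96 g/cm³ = 6.167 g·m⁻²·a⁻¹
zinc: T≤10 °C ⇒ hinge +0.038·(-1.6−10) = -0.4408
  Pd branch = 0.0129·Pd^0.44·e^(0.046·RH+f) = 1.323 μm/a
  Sd branch = 0.0175·Sd^0.57·e^(0.008·RH+0.085·T) = 0.4748 μm/a
  sum: 1.323 + 0.4748 → r_corr = 1.798 μm/a
  mass loss = 1.798 μm/a × 7.14 g/cm³ = 12.84 g·m⁻²·a⁻¹
Ordering by g·m⁻²·a⁻¹: zinc (12.8) > copper (6.17)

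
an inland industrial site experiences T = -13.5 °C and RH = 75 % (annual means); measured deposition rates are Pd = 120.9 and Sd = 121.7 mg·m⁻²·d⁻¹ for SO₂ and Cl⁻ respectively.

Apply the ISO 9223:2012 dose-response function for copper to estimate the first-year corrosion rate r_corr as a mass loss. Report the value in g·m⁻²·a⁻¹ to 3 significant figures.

r_corr = 3.29 g·m⁻²·a⁻¹

copper: temperature factor f = +0.126·(-23.5) = -2.9610
  SO₂ term: 0.0053·120.9^0.26·exp(0.059·75-2.9610) = 0.07971
  Sd branch = 0.01025·Sd^0.27·e^(0.036·RH+0.049·T) = 0.2878 μm/a
  r_corr = 0.07971 + 0.2878 = 0.3675 μm/a
Convert to mass loss: 0.3675 μm/a × 8.96 g/cm³ = 3.293 g·m⁻²·a⁻¹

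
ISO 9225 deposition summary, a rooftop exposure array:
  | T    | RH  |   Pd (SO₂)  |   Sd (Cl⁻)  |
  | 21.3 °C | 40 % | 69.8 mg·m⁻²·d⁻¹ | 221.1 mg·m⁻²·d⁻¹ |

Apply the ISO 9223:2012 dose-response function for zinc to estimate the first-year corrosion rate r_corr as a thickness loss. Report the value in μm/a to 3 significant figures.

r_corr = 3.43 μm/a

zinc: f(T) = -0.071·(T−10) [T>10 °C] = -0.8023
  sulphur-dioxide contribution → 0.2358 μm/a
  chloride contribution → 3.197 μm/a
  total first-year rate 3.433 μm/a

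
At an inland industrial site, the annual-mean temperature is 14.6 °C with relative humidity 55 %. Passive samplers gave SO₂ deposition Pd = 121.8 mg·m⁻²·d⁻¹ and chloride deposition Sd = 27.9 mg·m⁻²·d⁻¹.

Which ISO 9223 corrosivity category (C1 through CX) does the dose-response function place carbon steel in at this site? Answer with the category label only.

C4

carbon steel: f(T) = -0.054·(T−10) [T>10 °C] = -0.2484
  sulphur-dioxide contribution → 50.39 μm/a
  chloride contribution → 8.846 μm/a
  ⇒ r_corr(carbon steel) = 59.24 μm/a
Category bounds: 50…80 μm/a bracket r_corr ⇒ C4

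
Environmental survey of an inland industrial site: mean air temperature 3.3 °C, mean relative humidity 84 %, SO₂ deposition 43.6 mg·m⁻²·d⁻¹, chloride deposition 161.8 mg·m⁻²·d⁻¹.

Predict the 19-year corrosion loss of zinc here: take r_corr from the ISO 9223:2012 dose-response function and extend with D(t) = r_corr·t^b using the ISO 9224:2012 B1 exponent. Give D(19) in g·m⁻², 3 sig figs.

zinc: temperature factor f = +0.038·(-6.7) = -0.2546
  sulphur-dioxide contribution → 2.509 μm/a
  chloride contribution → 0.8238 μm/a
  ⇒ r_corr(zinc) = 3.333 μm/a
Power-law: D(19) = r_corr · 19^0.813
  D(19) = 3.333 × 19^0.813 = 3.333 × 10.96 = 36.51 μm
  Mass loss = 36.51 μm × 7.14 g/cm³ = 260.7 g·m⁻²

D(19) = 261 g·m⁻²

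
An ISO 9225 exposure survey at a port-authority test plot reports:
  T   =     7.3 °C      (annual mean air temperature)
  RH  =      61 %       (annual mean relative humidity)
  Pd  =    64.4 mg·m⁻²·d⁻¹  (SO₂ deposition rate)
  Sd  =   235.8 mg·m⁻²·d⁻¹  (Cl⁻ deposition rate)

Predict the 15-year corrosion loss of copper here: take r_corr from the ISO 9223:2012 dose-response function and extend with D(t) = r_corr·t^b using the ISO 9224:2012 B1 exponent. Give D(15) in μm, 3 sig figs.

copper: f(T) = +0.126·(T−10) [T≤10 °C] = -0.3402
  SO₂ term: 0.0053·64.4^0.26·exp(0.059·61-0.3402) = 0.4073
  Sd branch = 0.01025·Sd^0.27·e^(0.036·RH+0.049·T) = 0.5759 μm/a
  sum: 0.4073 + 0.5759 → r_corr = 0.9832 μm/a
Power-law: D(15) = r_corr · 15^0.667
  D(15) = 0.9832 × 15^0.667 = 0.9832 × 6.088 = 5.985 μm

D(15) = 5.99 μm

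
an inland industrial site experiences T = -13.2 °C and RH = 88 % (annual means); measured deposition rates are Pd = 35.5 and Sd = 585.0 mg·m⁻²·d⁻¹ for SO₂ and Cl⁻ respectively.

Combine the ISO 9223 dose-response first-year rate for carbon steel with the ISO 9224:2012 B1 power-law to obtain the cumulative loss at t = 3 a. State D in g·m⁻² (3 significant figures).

D(3) = 824 g·m⁻²

carbon steel: T≤10 °C ⇒ hinge +0.150·(-13.2−10) = -3.4800
  Pd branch = 1.77·Pd^0.52·e^(0.02·RH+f) = 2.028 μm/a
  Cl⁻ term: 0.102·585.0^0.62·exp(0.033·88+0.04·-13.2) = 57.03
  r_corr = 2.028 + 57.03 = 59.06 μm/a
Long-term exponent b (ISO 9224 Table 2, B1) = 0.523
  D(3) = 59.06 × 3^0.523 = 59.06 × 1.776 = 104.9 μm
  Mass loss = 104.9 μm × 7.85 g/cm³ = 823.6 g·m⁻²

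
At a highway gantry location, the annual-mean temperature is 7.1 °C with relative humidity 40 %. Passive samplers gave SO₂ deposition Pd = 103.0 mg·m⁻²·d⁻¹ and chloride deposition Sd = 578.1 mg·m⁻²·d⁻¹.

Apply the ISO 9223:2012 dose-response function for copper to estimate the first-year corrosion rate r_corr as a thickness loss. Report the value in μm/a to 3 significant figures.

r_corr = 0.471 μm/a

copper: T≤10 °C ⇒ hinge +0.126·(7.1−10) = -0.3654
  Pd branch = 0.0053·Pd^0.26·e^(0.059·RH+f) = 0.13 μm/a
  Sd branch = 0.01025·Sd^0.27·e^(0.036·RH+0.049·T) = 0.3411 μm/a
  r_corr = 0.13 + 0.3411 = 0.4711 μm/a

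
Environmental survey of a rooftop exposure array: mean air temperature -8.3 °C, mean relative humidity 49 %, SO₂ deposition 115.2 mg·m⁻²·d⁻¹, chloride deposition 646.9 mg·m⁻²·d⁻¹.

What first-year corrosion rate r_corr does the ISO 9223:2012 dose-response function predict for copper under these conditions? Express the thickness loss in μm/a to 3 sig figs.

copper: temperature factor f = +0.126·(-18.3) = -2.3058
  SO₂ term: 0.0053·115.2^0.26·exp(0.059·49-2.3058) = 0.03269
  Cl⁻ term: 0.01025·646.9^0.27·exp(0.036·49+0.049·-8.3) = 0.2286
  r_corr = 0.03269 + 0.2286 = 0.2613 μm/a

r_corr = 0.261 μm/a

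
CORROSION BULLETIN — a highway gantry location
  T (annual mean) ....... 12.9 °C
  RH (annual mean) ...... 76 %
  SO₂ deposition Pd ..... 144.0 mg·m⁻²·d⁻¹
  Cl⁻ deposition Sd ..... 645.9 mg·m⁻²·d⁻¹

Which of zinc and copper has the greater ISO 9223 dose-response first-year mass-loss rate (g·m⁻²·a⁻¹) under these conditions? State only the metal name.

zinc: f(T) = -0.071·(T−10) [T>10 °C] = -0.2059
  SO₂ term: 0.0129·144.0^0.44·exp(0.046·76-0.2059) = 3.084
  Cl⁻ term: 0.0175·645.9^0.57·exp(0.008·76+0.085·12.9) = 3.847
  sum: 3.084 + 3.847 → r_corr = 6.931 μm/a
  mass loss = 6.931 μm/a × 7.14 g/cm³ = 49.49 g·m⁻²·a⁻¹
copper: T>10 °C ⇒ hinge -0.080·(12.9−10) = -0.2320
  SO₂ term: 0.0053·144.0^0.26·exp(0.059·76-0.2320) = 1.355
  Sd branch = 0.01025·Sd^0.27·e^(0.036·RH+0.049·T) = 1.707 μm/a
  sum: 1.355 + 1.707 → r_corr = 3.062 μm/a
  mass loss = 3.062 μm/a × 8.96 g/cm³ = 27.44 g·m⁻²·a⁻¹
Ordering by g·m⁻²·a⁻¹: zinc (49.5) > copper (27.4)

zinc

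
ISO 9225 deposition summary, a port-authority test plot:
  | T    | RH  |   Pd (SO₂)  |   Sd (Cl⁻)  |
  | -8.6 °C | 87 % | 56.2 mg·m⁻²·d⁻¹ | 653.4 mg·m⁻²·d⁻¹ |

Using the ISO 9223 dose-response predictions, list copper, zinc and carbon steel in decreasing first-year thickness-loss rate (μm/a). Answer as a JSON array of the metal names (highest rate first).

copper: temperature factor f = +0.126·(-18.6) = -2.3436
  sulphur-dioxide contribution → 0.2458 μm/a
  chloride contribution → 0.8872 μm/a
  ⇒ r_corr(copper) = 1.133 μm/a
zinc: f(T) = +0.038·(T−10) [T≤10 °C] = -0.7068
  sulphur-dioxide contribution → 2.049 μm/a
  chloride contribution → 0.68 μm/a
  ⇒ r_corr(zinc) = 2.729 μm/a
carbon steel: temperature factor f = +0.150·(-18.6) = -2.7900
  sulphur-dioxide contribution → 5.033 μm/a
  chloride contribution → 71.04 μm/a
  total first-year rate 76.07 μm/a
Ordering by μm/a: carbon steel (76.1) > zinc (2.73) > copper (1.13)

["carbon steel", "zinc", "copper"]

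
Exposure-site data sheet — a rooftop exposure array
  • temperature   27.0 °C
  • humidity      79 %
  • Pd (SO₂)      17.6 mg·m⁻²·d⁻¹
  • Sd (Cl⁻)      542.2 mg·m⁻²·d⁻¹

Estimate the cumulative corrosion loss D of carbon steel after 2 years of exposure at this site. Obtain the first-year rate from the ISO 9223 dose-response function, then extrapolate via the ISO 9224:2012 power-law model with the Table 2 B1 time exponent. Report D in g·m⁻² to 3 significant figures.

carbon steel: T>10 °C ⇒ hinge -0.054·(27.0−10) = -0.9180
  sulphur-dioxide contribution → 15.25 μm/a
  chloride contribution → 201.8 μm/a
  total first-year rate 217.1 μm/a
ISO 9224: D(t) = r_corr · t^b with b = 0.523 (carbon steel, B1)
  D(2) = 217.1 × 2^0.523 = 217.1 × 1.437 = 311.9 μm
  Mass loss = 311.9 μm × 7.85 g/cm³ = 2449 g·m⁻²

D(2) = 2.45e+03 g·m⁻²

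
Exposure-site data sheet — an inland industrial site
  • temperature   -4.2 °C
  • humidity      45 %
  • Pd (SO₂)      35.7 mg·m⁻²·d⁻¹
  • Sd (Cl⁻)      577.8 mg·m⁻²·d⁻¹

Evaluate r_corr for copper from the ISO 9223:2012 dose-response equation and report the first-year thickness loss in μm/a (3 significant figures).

copper: f(T) = +0.126·(T−10) [T≤10 °C] = -1.7892
  sulphur-dioxide contribution → 0.03191 μm/a
  chloride contribution → 0.2347 μm/a
  ⇒ r_corr(copper) = 0.2667 μm/a

r_corr = 0.267 μm/a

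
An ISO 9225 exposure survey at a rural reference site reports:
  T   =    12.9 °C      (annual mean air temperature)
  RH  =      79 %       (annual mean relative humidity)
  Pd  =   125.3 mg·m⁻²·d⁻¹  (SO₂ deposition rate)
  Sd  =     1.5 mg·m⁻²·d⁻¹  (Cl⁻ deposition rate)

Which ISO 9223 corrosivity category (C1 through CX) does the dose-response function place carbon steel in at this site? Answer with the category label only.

carbon steel: temperature factor f = -0.054·(2.9) = -0.1566
  sulphur-dioxide contribution → 90.59 μm/a
  chloride contribution → 2.979 μm/a
  ⇒ r_corr(carbon steel) = 93.57 μm/a
ISO 9223 Table 2 (carbon steel): 80 < 93.6 ≤ 200 μm/a ⇒ C5

C5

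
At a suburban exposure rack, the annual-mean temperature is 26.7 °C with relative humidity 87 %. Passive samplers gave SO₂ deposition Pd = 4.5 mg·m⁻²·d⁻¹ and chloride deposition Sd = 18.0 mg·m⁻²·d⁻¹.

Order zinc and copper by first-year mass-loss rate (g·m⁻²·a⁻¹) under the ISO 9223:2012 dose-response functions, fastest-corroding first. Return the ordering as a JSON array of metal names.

zinc: temperature factor f = -0.071·(16.7) = -1.1857
  Pd branch = 0.0129·Pd^0.44·e^(0.046·RH+f) = 0.4179 μm/a
  Sd branch = 0.0175·Sd^0.57·e^(0.008·RH+0.085·T) = 1.764 μm/a
  r_corr = 0.4179 + 1.764 = 2.182 μm/a
  mass loss = 2.182 μm/a × 7.14 g/cm³ = 15.58 g·m⁻²·a⁻¹
copper: T>10 °C ⇒ hinge -0.080·(26.7−10) = -1.3360
  Pd branch = 0.0053·Pd^0.26·e^(0.059·RH+f) = 0.3492 μm/a
  Cl⁻ term: 0.01025·18.0^0.27·exp(0.036·87+0.049·26.7) = 1.897
  sum: 0.3492 + 1.897 → r_corr = 2.246 μm/a
  mass loss = 2.246 μm/a × 8.96 g/cm³ = 20.13 g·m⁻²·a⁻¹
Ordering by g·m⁻²·a⁻¹: copper (20.1) > zinc (15.6)

["copper", "zinc"]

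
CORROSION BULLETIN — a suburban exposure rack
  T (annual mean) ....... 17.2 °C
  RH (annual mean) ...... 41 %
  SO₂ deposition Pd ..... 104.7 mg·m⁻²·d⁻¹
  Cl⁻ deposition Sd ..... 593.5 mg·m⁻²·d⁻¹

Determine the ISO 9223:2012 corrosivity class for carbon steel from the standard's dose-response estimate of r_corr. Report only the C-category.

carbon steel: f(T) = -0.054·(T−10) [T>10 °C] = -0.3888
  SO₂ term: 1.77·104.7^0.52·exp(0.02·41-0.3888) = 30.59
  Cl⁻ term: 0.102·593.5^0.62·exp(0.033·41+0.04·17.2) = 41.16
  r_corr = 30.59 + 41.16 = 71.76 μm/a
Category bounds: 50…80 μm/a bracket r_corr ⇒ C4

C4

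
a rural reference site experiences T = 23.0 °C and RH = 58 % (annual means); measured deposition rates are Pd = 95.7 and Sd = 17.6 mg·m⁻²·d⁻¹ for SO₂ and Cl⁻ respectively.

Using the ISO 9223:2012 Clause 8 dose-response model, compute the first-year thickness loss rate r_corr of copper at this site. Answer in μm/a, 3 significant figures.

r_corr = 0.742 μm/a

copper: temperature factor f = -0.080·(13.0) = -1.0400
  sulphur-dioxide contribution → 0.1878 μm/a
  chloride contribution → 0.5537 μm/a
  total first-year rate 0.7415 μm/a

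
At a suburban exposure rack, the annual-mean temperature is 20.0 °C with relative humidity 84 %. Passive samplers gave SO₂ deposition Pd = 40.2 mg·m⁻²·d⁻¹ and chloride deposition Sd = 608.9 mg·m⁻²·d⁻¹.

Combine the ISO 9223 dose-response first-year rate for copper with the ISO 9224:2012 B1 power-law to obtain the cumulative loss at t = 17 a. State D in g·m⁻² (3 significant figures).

D(17) = 241 g·m⁻²

copper: T>10 °C ⇒ hinge -0.080·(20.0−10) = -0.8000
  SO₂ term: 0.0053·40.2^0.26·exp(0.059·84-0.8000) = 0.8837
  Sd branch = 0.01025·Sd^0.27·e^(0.036·RH+0.049·T) = 3.173 μm/a
  r_corr = 0.8837 + 3.173 = 4.057 μm/a
ISO 9224: D(t) = r_corr · t^b with b = 0.667 (copper, B1)
  D(17) = 4.057 × 17^0.667 = 4.057 × 6.618 = 26.85 μm
  Mass loss = 26.85 μm × 8.96 g/cm³ = 240.5 g·m⁻²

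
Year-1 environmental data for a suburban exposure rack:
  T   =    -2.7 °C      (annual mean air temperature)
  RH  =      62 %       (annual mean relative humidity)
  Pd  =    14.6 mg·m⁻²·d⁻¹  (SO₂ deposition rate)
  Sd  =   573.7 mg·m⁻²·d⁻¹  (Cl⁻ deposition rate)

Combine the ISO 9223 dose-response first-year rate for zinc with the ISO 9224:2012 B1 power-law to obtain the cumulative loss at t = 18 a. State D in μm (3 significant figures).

zinc: T≤10 °C ⇒ hinge +0.038·(-2.7−10) = -0.4826
  SO₂ term: 0.0129·14.6^0.44·exp(0.046·62-0.4826) = 0.4487
  Sd branch = 0.0175·Sd^0.57·e^(0.008·RH+0.085·T) = 0.8535 μm/a
  r_corr = 0.4487 + 0.8535 = 1.302 μm/a
Power-law: D(18) = r_corr · 18^0.813
  D(18) = 1.302 × 18^0.813 = 1.302 × 10.48 = 13.65 μm

D(18) = 13.7 μm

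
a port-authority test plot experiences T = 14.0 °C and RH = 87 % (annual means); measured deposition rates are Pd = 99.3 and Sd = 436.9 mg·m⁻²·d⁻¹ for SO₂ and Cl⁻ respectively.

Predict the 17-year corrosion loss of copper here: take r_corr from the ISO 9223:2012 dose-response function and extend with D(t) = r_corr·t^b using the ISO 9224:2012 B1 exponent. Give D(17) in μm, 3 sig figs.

copper: f(T) = -0.080·(T−10) [T>10 °C] = -0.3200
  SO₂ term: 0.0053·99.3^0.26·exp(0.059·87-0.3200) = 2.156
  Cl⁻ term: 0.01025·436.9^0.27·exp(0.036·87+0.049·14.0) = 2.409
  sum: 2.156 + 2.409 → r_corr = 4.565 μm/a
Power-law: D(17) = r_corr · 17^0.667
  D(17) = 4.565 × 17^0.667 = 4.565 × 6.618 = 30.21 μm

D(17) = 30.2 μm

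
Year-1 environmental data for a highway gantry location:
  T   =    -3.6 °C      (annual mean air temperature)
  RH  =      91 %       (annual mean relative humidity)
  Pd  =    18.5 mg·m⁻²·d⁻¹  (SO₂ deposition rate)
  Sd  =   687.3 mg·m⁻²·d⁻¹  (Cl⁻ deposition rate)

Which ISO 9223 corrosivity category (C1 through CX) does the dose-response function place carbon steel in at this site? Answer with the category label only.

carbon steel: T≤10 °C ⇒ hinge +0.150·(-3.6−10) = -2.0400
  SO₂ term: 1.77·18.5^0.52·exp(0.02·91-2.0400) = 6.477
  Cl⁻ term: 0.102·687.3^0.62·exp(0.033·91+0.04·-3.6) = 102.2
  r_corr = 6.477 + 102.2 = 108.6 μm/a
ISO 9223 Table 2 (carbon steel): 80 < 109 ≤ 200 μm/a ⇒ C5

C5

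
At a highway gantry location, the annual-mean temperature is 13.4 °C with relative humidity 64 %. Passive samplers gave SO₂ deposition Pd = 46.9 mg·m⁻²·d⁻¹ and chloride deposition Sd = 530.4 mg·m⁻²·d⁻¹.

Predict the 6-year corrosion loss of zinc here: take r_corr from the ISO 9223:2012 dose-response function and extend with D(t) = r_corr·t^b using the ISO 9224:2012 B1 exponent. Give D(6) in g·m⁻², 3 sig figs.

D(6) = 132 g·m⁻²

zinc: temperature factor f = -0.071·(3.4) = -0.2414
  SO₂ term: 0.0129·46.9^0.44·exp(0.046·64-0.2414) = 1.046
  Sd branch = 0.0175·Sd^0.57·e^(0.008·RH+0.085·T) = 3.259 μm/a
  sum: 1.046 + 3.259 → r_corr = 4.305 μm/a
ISO 9224: D(t) = r_corr · t^b with b = 0.813 (zinc, B1)
  D(6) = 4.305 × 6^0.813 = 4.305 × 4.292 = 18.48 μm
  Mass loss = 18.48 μm × 7.14 g/cm³ = 131.9 g·m⁻²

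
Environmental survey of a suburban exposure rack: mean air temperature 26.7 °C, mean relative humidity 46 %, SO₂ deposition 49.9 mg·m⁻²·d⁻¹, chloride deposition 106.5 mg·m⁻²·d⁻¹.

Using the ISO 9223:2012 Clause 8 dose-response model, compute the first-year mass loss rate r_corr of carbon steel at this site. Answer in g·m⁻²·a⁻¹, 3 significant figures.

carbon steel: temperature factor f = -0.054·(16.7) = -0.9018
  sulphur-dioxide contribution → 13.77 μm/a
  chloride contribution → 24.47 μm/a
  total first-year rate 38.24 μm/a
Convert to mass loss: 38.24 μm/a × 7.85 g/cm³ = 300.2 g·m⁻²·a⁻¹

r_corr = 300 g·m⁻²·a⁻¹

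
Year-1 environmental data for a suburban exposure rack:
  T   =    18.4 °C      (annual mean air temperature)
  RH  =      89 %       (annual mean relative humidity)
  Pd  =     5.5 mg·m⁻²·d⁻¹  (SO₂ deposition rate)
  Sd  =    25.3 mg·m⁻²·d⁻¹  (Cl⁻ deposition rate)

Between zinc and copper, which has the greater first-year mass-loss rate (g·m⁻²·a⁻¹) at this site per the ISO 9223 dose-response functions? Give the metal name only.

copper

zinc: temperature factor f = -0.071·(8.4) = -0.5964
  SO₂ term: 0.0129·5.5^0.44·exp(0.046·89-0.5964) = 0.9023
  Cl⁻ term: 0.0175·25.3^0.57·exp(0.008·89+0.085·18.4) = 1.075
  r_corr = 0.9023 + 1.075 = 1.977 μm/a
  mass loss = 1.977 μm/a × 7.14 g/cm³ = 14.12 g·m⁻²·a⁻¹
copper: temperature factor f = -0.080·(8.4) = -0.6720
  Pd branch = 0.0053·Pd^0.26·e^(0.059·RH+f) = 0.8043 μm/a
  Sd branch = 0.01025·Sd^0.27·e^(0.036·RH+0.049·T) = 1.488 μm/a
  r_corr = 0.8043 + 1.488 = 2.292 μm/a
  mass loss = 2.292 μm/a × 8.96 g/cm³ = 20.54 g·m⁻²·a⁻¹
Ordering by g·m⁻²·a⁻¹: copper (20.5) > zinc (14.1)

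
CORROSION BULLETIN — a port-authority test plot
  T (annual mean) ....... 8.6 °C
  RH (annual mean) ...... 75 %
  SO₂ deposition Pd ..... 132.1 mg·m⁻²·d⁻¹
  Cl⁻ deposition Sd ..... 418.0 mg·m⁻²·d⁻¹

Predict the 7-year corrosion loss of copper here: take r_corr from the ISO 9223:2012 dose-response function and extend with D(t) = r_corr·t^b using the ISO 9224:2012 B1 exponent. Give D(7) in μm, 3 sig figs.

D(7) = 9.18 μm

copper: temperature factor f = +0.126·(-1.4) = -0.1764
  Pd branch = 0.0053·Pd^0.26·e^(0.059·RH+f) = 1.321 μm/a
  Cl⁻ term: 0.01025·418.0^0.27·exp(0.036·75+0.049·8.6) = 1.186
  sum: 1.321 + 1.186 → r_corr = 2.507 μm/a
ISO 9224: D(t) = r_corr · t^b with b = 0.667 (copper, B1)
  D(7) = 2.507 × 7^0.667 = 2.507 × 3.662 = 9.179 μm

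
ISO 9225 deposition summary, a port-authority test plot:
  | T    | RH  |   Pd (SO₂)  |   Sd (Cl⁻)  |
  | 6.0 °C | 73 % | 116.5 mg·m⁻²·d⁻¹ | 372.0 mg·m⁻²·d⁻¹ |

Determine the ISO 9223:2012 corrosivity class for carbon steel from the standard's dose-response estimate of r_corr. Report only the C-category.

C5

carbon steel: f(T) = +0.150·(T−10) [T≤10 °C] = -0.6000
  Pd branch = 1.77·Pd^0.52·e^(0.02·RH+f) = 49.65 μm/a
  Sd branch = 0.102·Sd^0.62·e^(0.033·RH+0.04·T) = 56.6 μm/a
  r_corr = 49.65 + 56.6 = 106.2 μm/a
ISO 9223 Table 2 (carbon steel): 80 < 106 ≤ 200 μm/a ⇒ C5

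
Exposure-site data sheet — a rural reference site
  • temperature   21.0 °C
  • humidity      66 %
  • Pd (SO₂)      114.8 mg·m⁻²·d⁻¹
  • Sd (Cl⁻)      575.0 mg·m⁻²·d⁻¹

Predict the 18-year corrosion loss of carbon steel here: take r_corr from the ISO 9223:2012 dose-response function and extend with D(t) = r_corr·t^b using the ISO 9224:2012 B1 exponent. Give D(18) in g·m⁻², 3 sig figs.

carbon steel: temperature factor f = -0.054·(11.0) = -0.5940
  sulphur-dioxide contribution → 43.1 μm/a
  chloride contribution → 107.2 μm/a
  ⇒ r_corr(carbon steel) = 150.3 μm/a
ISO 9224: D(t) = r_corr · t^b with b = 0.523 (carbon steel, B1)
  D(18) = 150.3 × 18^0.523 = 150.3 × 4.534 = 681.6 μm
  Mass loss = 681.6 μm × 7.85 g/cm³ = 5351 g·m⁻²

D(18) = 5.35e+03 g·m⁻²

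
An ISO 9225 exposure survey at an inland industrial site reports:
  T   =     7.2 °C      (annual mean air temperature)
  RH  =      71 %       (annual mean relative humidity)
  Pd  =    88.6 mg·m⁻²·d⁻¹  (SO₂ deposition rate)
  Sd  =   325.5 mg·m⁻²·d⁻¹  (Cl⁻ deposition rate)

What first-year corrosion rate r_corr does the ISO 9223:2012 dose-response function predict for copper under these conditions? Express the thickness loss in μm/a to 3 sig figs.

copper: f(T) = +0.126·(T−10) [T≤10 °C] = -0.3528
  SO₂ term: 0.0053·88.6^0.26·exp(0.059·71-0.3528) = 0.7882
  Cl⁻ term: 0.01025·325.5^0.27·exp(0.036·71+0.049·7.2) = 0.8962
  sum: 0.7882 + 0.8962 → r_corr = 1.684 μm/a

r_corr = 1.68 μm/a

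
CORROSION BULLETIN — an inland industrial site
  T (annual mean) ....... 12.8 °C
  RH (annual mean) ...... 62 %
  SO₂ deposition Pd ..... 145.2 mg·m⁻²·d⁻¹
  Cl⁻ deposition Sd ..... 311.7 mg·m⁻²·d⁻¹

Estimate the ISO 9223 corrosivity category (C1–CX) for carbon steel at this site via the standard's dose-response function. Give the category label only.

C5

carbon steel: T>10 °C ⇒ hinge -0.054·(12.8−10) = -0.1512
  sulphur-dioxide contribution → 69.99 μm/a
  chloride contribution → 46.31 μm/a
  total first-year rate 116.3 μm/a
Category bounds: 80…200 μm/a bracket r_corr ⇒ C5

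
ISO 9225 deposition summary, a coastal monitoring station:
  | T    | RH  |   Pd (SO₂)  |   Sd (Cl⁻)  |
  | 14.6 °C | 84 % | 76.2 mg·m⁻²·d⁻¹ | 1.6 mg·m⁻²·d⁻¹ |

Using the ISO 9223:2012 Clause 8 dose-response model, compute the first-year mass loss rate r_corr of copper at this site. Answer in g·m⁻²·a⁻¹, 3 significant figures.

copper: temperature factor f = -0.080·(4.6) = -0.3680
  sulphur-dioxide contribution → 1.607 μm/a
  chloride contribution → 0.4896 μm/a
  ⇒ r_corr(copper) = 2.097 μm/a
Convert to mass loss: 2.097 μm/a × 8.96 g/cm³ = 18.79 g·m⁻²·a⁻¹

r_corr = 18.8 g·m⁻²·a⁻¹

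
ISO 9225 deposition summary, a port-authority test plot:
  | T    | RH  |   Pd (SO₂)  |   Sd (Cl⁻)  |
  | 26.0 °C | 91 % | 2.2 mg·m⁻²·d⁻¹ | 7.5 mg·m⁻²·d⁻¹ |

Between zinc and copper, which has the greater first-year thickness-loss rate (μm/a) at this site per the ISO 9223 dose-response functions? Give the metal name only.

copper

zinc: temperature factor f = -0.071·(16.0) = -1.1360
  SO₂ term: 0.0129·2.2^0.44·exp(0.046·91-1.1360) = 0.3853
  Sd branch = 0.0175·Sd^0.57·e^(0.008·RH+0.085·T) = 1.042 μm/a
  sum: 0.3853 + 1.042 → r_corr = 1.427 μm/a
copper: temperature factor f = -0.080·(16.0) = -1.2800
  Pd branch = 0.0053·Pd^0.26·e^(0.059·RH+f) = 0.3883 μm/a
  Cl⁻ term: 0.01025·7.5^0.27·exp(0.036·91+0.049·26.0) = 1.671
  sum: 0.3883 + 1.671 → r_corr = 2.059 μm/a
Ordering by μm/a: copper (2.06) > zinc (1.43)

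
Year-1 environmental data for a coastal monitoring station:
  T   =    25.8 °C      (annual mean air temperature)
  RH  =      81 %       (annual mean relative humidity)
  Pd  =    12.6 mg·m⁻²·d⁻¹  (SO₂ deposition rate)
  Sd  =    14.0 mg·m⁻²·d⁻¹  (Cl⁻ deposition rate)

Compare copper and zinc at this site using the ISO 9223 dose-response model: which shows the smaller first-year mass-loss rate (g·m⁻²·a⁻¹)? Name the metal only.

zinc

copper: f(T) = -0.080·(T−10) [T>10 °C] = -1.2640
  sulphur-dioxide contribution → 0.3443 μm/a
  chloride contribution → 1.367 μm/a
  ⇒ r_corr(copper) = 1.711 μm/a
  mass loss = 1.711 μm/a × 8.96 g/cm³ = 15.33 g·m⁻²·a⁻¹
zinc: T>10 °C ⇒ hinge -0.071·(25.8−10) = -1.1218
  sulphur-dioxide contribution → 0.5318 μm/a
  chloride contribution → 1.349 μm/a
  ⇒ r_corr(zinc) = 1.881 μm/a
  mass loss = 1.881 μm/a × 7.14 g/cm³ = 13.43 g·m⁻²·a⁻¹
Ordering by g·m⁻²·a⁻¹: copper (15.3) > zinc (13.4)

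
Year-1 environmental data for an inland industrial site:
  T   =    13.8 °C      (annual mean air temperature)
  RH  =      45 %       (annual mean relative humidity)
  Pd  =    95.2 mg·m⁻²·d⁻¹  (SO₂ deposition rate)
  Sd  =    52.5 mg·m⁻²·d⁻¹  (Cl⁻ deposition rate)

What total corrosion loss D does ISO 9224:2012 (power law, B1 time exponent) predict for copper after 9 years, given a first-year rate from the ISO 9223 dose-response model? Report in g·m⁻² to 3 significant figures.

copper: f(T) = -0.080·(T−10) [T>10 °C] = -0.3040
  SO₂ term: 0.0053·95.2^0.26·exp(0.059·45-0.3040) = 0.1819
  Cl⁻ term: 0.01025·52.5^0.27·exp(0.036·45+0.049·13.8) = 0.2968
  r_corr = 0.1819 + 0.2968 = 0.4786 μm/a
Long-term exponent b (ISO 9224 Table 2, B1) = 0.667
  D(9) = 0.4786 × 9^0.667 = 0.4786 × 4.33 = 2.072 μm
  Mass loss = 2.072 μm × 8.96 g/cm³ = 18.57 g·m⁻²

D(9) = 18.6 g·m⁻²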